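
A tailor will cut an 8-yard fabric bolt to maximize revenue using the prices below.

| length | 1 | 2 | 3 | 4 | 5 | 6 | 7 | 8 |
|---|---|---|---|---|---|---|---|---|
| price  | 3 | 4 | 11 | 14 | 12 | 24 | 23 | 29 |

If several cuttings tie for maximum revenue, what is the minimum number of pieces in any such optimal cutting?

3

Consider every possible first cut. r[k] is the best of p[i]+r[k−i] over all sellable i≤k.
r[1] = 3
r[2] = max(3+3, 4+0) = 6
r[3] = max(3+6, 4+3, 11+0) = 11
r[4] = max(3+11, 4+6, 11+3, 14+0) = 14
r[5] = max(3+14, 4+11, 11+6, 14+3, 12+0) = 17
r[6] = max(3+17, 4+14, 11+11, 14+6, 12+3, 24+0) = 24
r[7] = max(3+24, 4+17, 11+14, …, 24+3, 23+0) = 27
r[8] = max(3+27, 4+24, 11+17, …, 23+3, 29+0) = 30
Maximum revenue is $30.
Now minimize piece count subject to staying optimal: for each k, pieces[k] = 1 + min over i with p[i]+r[k−i]=r[k] of pieces[k−i].
pieces[5] = 2
pieces[6] = 1
pieces[7] = 2
pieces[8] = 3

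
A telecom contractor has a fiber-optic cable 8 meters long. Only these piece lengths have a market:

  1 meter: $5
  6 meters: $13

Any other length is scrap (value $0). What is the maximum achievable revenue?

Let r[k] be the best obtainable value from length k. For each k, try every first piece i and keep the best of price[i] + r[k−i].
r[1] = 5
r[2] = 10  (first piece 1, then r[1]=5)
r[3] = 15  (first piece 1, then r[2]=10)
r[4] = 20  (first piece 1, then r[3]=15)
r[5] = 25  (first piece 1, then r[4]=20)
r[6] = 30  (first piece 1, then r[5]=25)
r[7] = 35  (first piece 1, then r[6]=30)
r[8] = 40  (first piece 1, then r[7]=35)
One optimal cutting: 1 + 1 + 1 + 1 + 1 + 1 + 1 + 1 → $40.

40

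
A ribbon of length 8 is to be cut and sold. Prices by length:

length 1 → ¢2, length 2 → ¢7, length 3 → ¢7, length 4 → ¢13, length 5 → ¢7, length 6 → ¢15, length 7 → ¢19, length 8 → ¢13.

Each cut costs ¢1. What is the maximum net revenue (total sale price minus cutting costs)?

25

Consider every possible first cut. r[k] is the best of p[i]+r[k−i] over all sellable i≤k, charging 1 whenever i<k.
r[1] = 2
r[2] = max(2+2-1, 7+0) = 7
r[3] = max(2+7-1, 7+2-1, 7+0) = 8
r[4] = max(2+8-1, 7+7-1, 7+2-1, 13+0) = 13
r[5] = max(2+13-1, 7+8-1, 7+7-1, 13+2-1, 7+0) = 14
r[6] = max(2+14-1, 7+13-1, 7+8-1, 13+7-1, 7+2-1, 15+0) = 19
r[7] = max(2+19-1, 7+14-1, 7+13-1, …, 15+2-1, 19+0) = 20
r[8] = max(2+20-1, 7+19-1, 7+14-1, …, 19+2-1, 13+0) = 25
One optimal plan: pieces 2 + 2 + 2 + 2 (3 cuts) → ¢28 − ¢3 = ¢25.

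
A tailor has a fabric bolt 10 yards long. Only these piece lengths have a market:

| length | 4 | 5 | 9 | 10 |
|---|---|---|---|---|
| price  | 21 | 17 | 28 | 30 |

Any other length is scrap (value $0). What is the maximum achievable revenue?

42

Let f[k] be the best obtainable value from length k. For each k, try every first piece i and keep the best of price[i] + f[k−i].
f[1] = 0
f[2] = 0
f[3] = 0
f[4] = 21
f[5] = max(21+0, 17+0) = 21
f[6] = max(21+0, 17+0) = 21
f[7] = max(21+0, 17+0) = 21
f[8] = max(21+21, 17+0) = 42
f[9] = max(21+21, 17+21, 28+0) = 42
f[10] = max(21+21, 17+21, 28+0, 30+0) = 42
One optimal cutting: pieces 4 + 4 with 2 yards of scrap → $42.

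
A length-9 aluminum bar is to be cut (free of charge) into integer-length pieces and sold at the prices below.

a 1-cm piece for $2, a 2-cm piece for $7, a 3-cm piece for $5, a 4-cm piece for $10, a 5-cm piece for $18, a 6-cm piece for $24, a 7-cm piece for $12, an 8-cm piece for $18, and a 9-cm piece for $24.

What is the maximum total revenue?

33

Build R[k] bottom-up: R[k] = max over allowed piece i of (p[i] + R[k−i]).
R[1] = 2
R[2] = 7
R[3] = 9  (first piece 1, then R[2]=7)
R[4] = 14  (first piece 2, then R[2]=7)
R[5] = 18
R[6] = 24
R[7] = 26  (first piece 1, then R[6]=24)
R[8] = 31  (first piece 2, then R[6]=24)
R[9] = 33  (first piece 1, then R[8]=31)
One optimal cutting: 6 + 2 + 1 → $24 + $7 + $2 = $33.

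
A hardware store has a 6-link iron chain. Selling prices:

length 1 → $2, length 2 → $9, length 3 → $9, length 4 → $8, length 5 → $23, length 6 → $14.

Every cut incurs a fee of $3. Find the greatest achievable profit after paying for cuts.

Build net[k] bottom-up: net[k] = max over allowed piece i of (p[i] + net[k−i]) − 3 per cut.
net[1] = 2
net[2] = 9
net[3] = 9
net[4] = 15  (first piece 2, then net[2]=9)
net[5] = 23
net[6] = 22  (first piece 1, then net[5]=23)
One optimal plan: pieces 5 + 1 (1 cut) → $25 − $3 = $22.

22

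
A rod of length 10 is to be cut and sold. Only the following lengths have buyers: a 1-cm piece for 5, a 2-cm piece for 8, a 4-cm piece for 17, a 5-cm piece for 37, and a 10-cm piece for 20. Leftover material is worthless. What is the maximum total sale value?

74

Build f[k] bottom-up: f[k] = max over allowed piece i of (p[i] + f[k−i]).
f[1] = 5
f[2] = max(5+5, 8+0) = 10
f[3] = max(5+10, 8+5) = 15
f[4] = max(5+15, 8+10, 17+0) = 20
f[5] = max(5+20, 8+15, 17+5, 37+0) = 37
f[6] = max(5+37, 8+20, 17+10, 37+5) = 42
f[7] = max(5+42, 8+37, 17+15, 37+10) = 47
f[8] = max(5+47, 8+42, 17+20, 37+15) = 52
f[9] = max(5+52, 8+47, 17+37, 37+20) = 57
f[10] = max(5+57, 8+52, 17+42, 37+37, 20+0) = 74
One optimal cutting: 5 + 5 → 74.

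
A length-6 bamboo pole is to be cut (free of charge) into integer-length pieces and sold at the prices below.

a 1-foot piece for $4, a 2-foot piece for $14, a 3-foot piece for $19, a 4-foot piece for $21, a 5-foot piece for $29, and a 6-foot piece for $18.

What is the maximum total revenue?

42

Build v[k] bottom-up: v[k] = max over allowed piece i of (p[i] + v[k−i]).
v[1] = 4
v[2] = max(4+4, 14+0) = 14
v[3] = max(4+14, 14+4, 19+0) = 19
v[4] = max(4+19, 14+14, 19+4, 21+0) = 28
v[5] = max(4+28, 14+19, 19+14, 21+4, 29+0) = 33
v[6] = max(4+33, 14+28, 19+19, 21+14, 29+4, 18+0) = 42
One optimal cutting: 2 + 2 + 2 → $14 + $14 + $14 = $42.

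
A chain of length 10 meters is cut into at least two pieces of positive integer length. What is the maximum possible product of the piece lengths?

36

Fill g[k] for k=2..10: at each k try every first piece i and multiply by the better of (k−i) uncut or g[k−i].
g[2] = 1*max(1,0) = 1*1 = 1
g[3] = 1*max(2,1) = 1*2 = 2
g[4] = 2*max(2,1) = 2*2 = 4
g[5] = 2*max(3,2) = 2*3 = 6
g[6] = 3*max(3,2) = 3*3 = 9
g[7] = 2*max(5,6) = 2*6 = 12
g[8] = 2*max(6,9) = 2*9 = 18
g[9] = 3*max(6,9) = 3*9 = 27
g[10] = 2*max(8,18) = 2*18 = 36
One optimal split: 3 + 3 + 2 + 2; product 3*3*2*2 = 36.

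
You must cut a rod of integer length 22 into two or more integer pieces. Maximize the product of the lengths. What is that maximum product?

Define m[k] = max over 1≤i<k of i · max(k−i, m[k−i]); the inner max lets the remainder stay uncut if that's better.
m[2] = 1×max(1,0) = 1×1 = 1
m[3] = max(1×2, 2×1) = 2
m[4] = max(1×3, 2×2, 3×1) = 4
m[5] = max(1×4, 2×3, 3×2, 4×1) = 6
m[6] = max(1×6, 2×4, 3×3, 4×2, 5×1) = 9
m[7] = max(1×9, 2×6, 3×4, 4×3, 5×2, 6×1) = 12
m[8] = max(1×12, 2×9, 3×6, …, 6×2, 7×1) = 18
m[9] = max(1×18, 2×12, 3×9, …, 7×2, 8×1) = 27
m[10] = max(1×27, 2×18, 3×12, …, 8×2, 9×1) = 36
m[11] = max(1×36, 2×27, 3×18, …, 9×2, 10×1) = 54
m[12] = max(1×54, 2×36, 3×27, …, 10×2, 11×1) = 81
m[13] = max(1×81, 2×54, 3×36, …, 11×2, 12×1) = 108
m[14] = max(1×108, 2×81, 3×54, …, 12×2, 13×1) = 162
m[15] = max(1×162, 2×108, 3×81, …, 13×2, 14×1) = 243
m[16] = max(1×243, 2×162, 3×108, …, 14×2, 15×1) = 324
m[17] = max(1×324, 2×243, 3×162, …, 15×2, 16×1) = 486
m[18] = max(1×486, 2×324, 3×243, …, 16×2, 17×1) = 729
m[19] = max(1×729, 2×486, 3×324, …, 17×2, 18×1) = 972
m[20] = max(1×972, 2×729, 3×486, …, 18×2, 19×1) = 1458
m[21] = max(1×1458, 2×972, 3×729, …, 19×2, 20×1) = 2187
m[22] = max(1×2187, 2×1458, 3×972, …, 20×2, 21×1) = 2916
One optimal split: 3 + 3 + 3 + 3 + 3 + 3 + 2 + 2; product 3×3×3×3×3×3×2×2 = 2916.

2916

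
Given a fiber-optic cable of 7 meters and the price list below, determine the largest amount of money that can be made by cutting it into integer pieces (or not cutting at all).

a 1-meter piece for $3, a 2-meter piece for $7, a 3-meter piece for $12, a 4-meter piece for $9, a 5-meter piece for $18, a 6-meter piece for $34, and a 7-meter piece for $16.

37

Let best[k] be the best obtainable value from length k. For each k, try every first piece i and keep the best of price[i] + best[k−i].
best[1] = 3
best[2] = max(3+3, 7+0) = 7
best[3] = max(3+7, 7+3, 12+0) = 12
best[4] = max(3+12, 7+7, 12+3, 9+0) = 15
best[5] = max(3+15, 7+12, 12+7, 9+3, 18+0) = 19
best[6] = max(3+19, 7+15, 12+12, 9+7, 18+3, 34+0) = 34
best[7] = max(3+34, 7+19, 12+15, …, 34+3, 16+0) = 37
One optimal cutting: 6 + 1 → $34 + $3 = $37.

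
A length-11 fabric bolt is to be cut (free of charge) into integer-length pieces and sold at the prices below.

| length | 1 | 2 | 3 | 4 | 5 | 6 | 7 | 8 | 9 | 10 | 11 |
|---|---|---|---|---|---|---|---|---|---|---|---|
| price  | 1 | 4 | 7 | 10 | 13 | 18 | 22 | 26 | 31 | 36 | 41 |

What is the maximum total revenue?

Build r[k] bottom-up: r[k] = max over allowed piece i of (p[i] + r[k−i]).
r[1] = 1
r[2] = max(1+1, 4+0) = 4
r[3] = max(1+4, 4+1, 7+0) = 7
r[4] = max(1+7, 4+4, 7+1, 10+0) = 10
r[5] = max(1+10, 4+7, 7+4, 10+1, 13+0) = 13
r[6] = max(1+13, 4+10, 7+7, 10+4, 13+1, 18+0) = 18
r[7] = max(1+18, 4+13, 7+10, …, 18+1, 22+0) = 22
r[8] = max(1+22, 4+18, 7+13, …, 22+1, 26+0) = 26
r[9] = max(1+26, 4+22, 7+18, …, 26+1, 31+0) = 31
r[10] = max(1+31, 4+26, 7+22, …, 31+1, 36+0) = 36
r[11] = max(1+36, 4+31, 7+26, …, 36+1, 41+0) = 41
Best is to sell the whole 11-yard piece uncut for $41.

41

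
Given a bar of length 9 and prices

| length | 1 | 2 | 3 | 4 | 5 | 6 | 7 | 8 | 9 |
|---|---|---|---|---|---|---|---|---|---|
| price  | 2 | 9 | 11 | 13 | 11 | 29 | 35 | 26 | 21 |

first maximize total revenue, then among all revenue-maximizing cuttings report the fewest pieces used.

2

Build r[k] bottom-up: r[k] = max over allowed piece i of (p[i] + r[k−i]).
r[1] = 2
r[2] = max(2+2, 9+0) = 9
r[3] = max(2+9, 9+2, 11+0) = 11
r[4] = max(2+11, 9+9, 11+2, 13+0) = 18
r[5] = max(2+18, 9+11, 11+9, 13+2, 11+0) = 20
r[6] = max(2+20, 9+18, 11+11, 13+9, 11+2, 29+0) = 29
r[7] = max(2+29, 9+20, 11+18, …, 29+2, 35+0) = 35
r[8] = max(2+35, 9+29, 11+20, …, 35+2, 26+0) = 38
r[9] = max(2+38, 9+35, 11+29, …, 26+2, 21+0) = 44
Maximum revenue is $44.
Now minimize piece count subject to staying optimal: for each k, pieces[k] = 1 + min over i with p[i]+r[k−i]=r[k] of pieces[k−i].
pieces[6] = 1
pieces[7] = 1
pieces[8] = 2
pieces[9] = 2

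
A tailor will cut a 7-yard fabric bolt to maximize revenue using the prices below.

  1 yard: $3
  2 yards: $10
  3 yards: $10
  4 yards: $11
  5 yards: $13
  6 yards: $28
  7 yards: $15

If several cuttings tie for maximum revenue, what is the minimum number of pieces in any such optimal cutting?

4

Build r[k] bottom-up: r[k] = max over allowed piece i of (p[i] + r[k−i]).
r[1] = 3
r[2] = 10
r[3] = 13  (first piece 1, then r[2]=10)
r[4] = 20  (first piece 2, then r[2]=10)
r[5] = 23  (first piece 1, then r[4]=20)
r[6] = 30  (first piece 2, then r[4]=20)
r[7] = 33  (first piece 1, then r[6]=30)
Maximum revenue is $33.
Now minimize piece count subject to staying optimal: for each k, pieces[k] = 1 + min over i with p[i]+r[k−i]=r[k] of pieces[k−i].
pieces[4] = 2
pieces[5] = 3
pieces[6] = 3
pieces[7] = 4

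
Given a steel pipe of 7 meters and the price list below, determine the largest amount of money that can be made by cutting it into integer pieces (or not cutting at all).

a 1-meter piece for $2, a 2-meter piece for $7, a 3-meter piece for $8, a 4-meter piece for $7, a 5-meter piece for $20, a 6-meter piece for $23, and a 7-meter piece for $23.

Build best[k] bottom-up: best[k] = max over allowed piece i of (p[i] + best[k−i]).
best[1] = 2
best[2] = max(2+2, 7+0) = 7
best[3] = max(2+7, 7+2, 8+0) = 9
best[4] = max(2+9, 7+7, 8+2, 7+0) = 14
best[5] = max(2+14, 7+9, 8+7, 7+2, 20+0) = 20
best[6] = max(2+20, 7+14, 8+9, 7+7, 20+2, 23+0) = 23
best[7] = max(2+23, 7+20, 8+14, …, 23+2, 23+0) = 27
One optimal cutting: 5 + 2 → $20 + $7 = $27.

27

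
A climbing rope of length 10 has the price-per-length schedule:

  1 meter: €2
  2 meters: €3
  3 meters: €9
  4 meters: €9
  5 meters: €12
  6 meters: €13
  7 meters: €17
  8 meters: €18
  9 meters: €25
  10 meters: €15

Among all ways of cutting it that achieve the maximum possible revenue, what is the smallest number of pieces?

Let r[k] be the best obtainable value from length k. For each k, try every first piece i and keep the best of price[i] + r[k−i].
r[1] = 2
r[2] = max(2+2, 3+0) = 4
r[3] = max(2+4, 3+2, 9+0) = 9
r[4] = max(2+9, 3+4, 9+2, 9+0) = 11
r[5] = max(2+11, 3+9, 9+4, 9+2, 12+0) = 13
r[6] = max(2+13, 3+11, 9+9, 9+4, 12+2, 13+0) = 18
r[7] = max(2+18, 3+13, 9+11, …, 13+2, 17+0) = 20
r[8] = max(2+20, 3+18, 9+13, …, 17+2, 18+0) = 22
r[9] = max(2+22, 3+20, 9+18, …, 18+2, 25+0) = 27
r[10] = max(2+27, 3+22, 9+20, …, 25+2, 15+0) = 29
Maximum revenue is €29.
Now minimize piece count subject to staying optimal: for each k, pieces[k] = 1 + min over i with p[i]+r[k−i]=r[k] of pieces[k−i].
pieces[7] = 3
pieces[8] = 4
pieces[9] = 3
pieces[10] = 4

4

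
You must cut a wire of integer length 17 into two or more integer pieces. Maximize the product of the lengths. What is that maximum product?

486

Fill g[k] for k=2..17: at each k try every first piece i and multiply by the better of (k−i) uncut or g[k−i].
g[2] = 1·max(1,0) = 1·1 = 1
g[3] = 1·max(2,1) = 1·2 = 2
g[4] = 2·max(2,1) = 2·2 = 4
g[5] = 2·max(3,2) = 2·3 = 6
g[6] = 3·max(3,2) = 3·3 = 9
g[7] = 2·max(5,6) = 2·6 = 12
g[8] = 2·max(6,9) = 2·9 = 18
g[9] = 3·max(6,9) = 3·9 = 27
g[10] = 2·max(8,18) = 2·18 = 36
g[11] = 2·max(9,27) = 2·27 = 54
g[12] = 3·max(9,27) = 3·27 = 81
g[13] = 2·max(11,54) = 2·54 = 108
g[14] = 2·max(12,81) = 2·81 = 162
g[15] = 3·max(12,81) = 3·81 = 243
g[16] = 2·max(14,162) = 2·162 = 324
g[17] = 2·max(15,243) = 2·243 = 486
One optimal split: 3 + 3 + 3 + 3 + 3 + 2; product 3·3·3·3·3·2 = 486.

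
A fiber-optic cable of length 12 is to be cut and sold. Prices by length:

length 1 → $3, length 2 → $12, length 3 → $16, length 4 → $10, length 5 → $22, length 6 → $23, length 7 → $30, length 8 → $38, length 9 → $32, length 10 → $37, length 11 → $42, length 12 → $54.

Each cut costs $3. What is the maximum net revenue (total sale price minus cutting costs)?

Consider every possible first cut. net[k] is the best of p[i]+net[k−i] over all sellable i≤k, charging 3 whenever i<k.
net[1] = 3
net[2] = max(3+3-3, 12+0) = 12
net[3] = max(3+12-3, 12+3-3, 16+0) = 16
net[4] = max(3+16-3, 12+12-3, 16+3-3, 10+0) = 21
net[5] = max(3+21-3, 12+16-3, 16+12-3, 10+3-3, 22+0) = 25
net[6] = max(3+25-3, 12+21-3, 16+16-3, 10+12-3, 22+3-3, 23+0) = 30
net[7] = max(3+30-3, 12+25-3, 16+21-3, …, 23+3-3, 30+0) = 34
net[8] = max(3+34-3, 12+30-3, 16+25-3, …, 30+3-3, 38+0) = 39
net[9] = max(3+39-3, 12+34-3, 16+30-3, …, 38+3-3, 32+0) = 43
net[10] = max(3+43-3, 12+39-3, 16+34-3, …, 32+3-3, 37+0) = 48
net[11] = max(3+48-3, 12+43-3, 16+39-3, …, 37+3-3, 42+0) = 52
net[12] = max(3+52-3, 12+48-3, 16+43-3, …, 42+3-3, 54+0) = 57
One optimal plan: pieces 2 + 2 + 2 + 2 + 2 + 2 (5 cuts) → $72 − $15 = $57.

57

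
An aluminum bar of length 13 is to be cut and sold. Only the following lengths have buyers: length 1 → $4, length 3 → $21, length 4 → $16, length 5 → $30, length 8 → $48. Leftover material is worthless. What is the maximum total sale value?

Build best[k] bottom-up: best[k] = max over allowed piece i of (p[i] + best[k−i]).
best[1] = 4
best[2] = 8  (first piece 1, then best[1]=4)
best[3] = max(4+8, 21+0) = 21
best[4] = max(4+21, 21+4, 16+0) = 25
best[5] = max(4+25, 21+8, 16+4, 30+0) = 30
best[6] = max(4+30, 21+21, 16+8, 30+4) = 42
best[7] = max(4+42, 21+25, 16+21, 30+8) = 46
best[8] = max(4+46, 21+30, 16+25, 30+21, 48+0) = 51
best[9] = max(4+51, 21+42, 16+30, 30+25, 48+4) = 63
best[10] = max(4+63, 21+46, 16+42, 30+30, 48+8) = 67
best[11] = max(4+67, 21+51, 16+46, 30+42, 48+21) = 72
best[12] = max(4+72, 21+63, 16+51, 30+46, 48+25) = 84
best[13] = max(4+84, 21+67, 16+63, 30+51, 48+30) = 88
One optimal cutting: 3 + 3 + 3 + 3 + 1 → $88.

88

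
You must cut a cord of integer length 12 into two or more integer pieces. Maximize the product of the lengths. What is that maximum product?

Fill f[k] for k=2..12: at each k try every first piece i and multiply by the better of (k−i) uncut or f[k−i].
f[2] = 1·max(1,0) = 1·1 = 1
f[3] = max(1·2, 2·1) = 2
f[4] = max(1·3, 2·2, 3·1) = 4
f[5] = max(1·4, 2·3, 3·2, 4·1) = 6
f[6] = max(1·6, 2·4, 3·3, 4·2, 5·1) = 9
f[7] = max(1·9, 2·6, 3·4, 4·3, 5·2, 6·1) = 12
f[8] = max(1·12, 2·9, 3·6, …, 6·2, 7·1) = 18
f[9] = max(1·18, 2·12, 3·9, …, 7·2, 8·1) = 27
f[10] = max(1·27, 2·18, 3·12, …, 8·2, 9·1) = 36
f[11] = max(1·36, 2·27, 3·18, …, 9·2, 10·1) = 54
f[12] = max(1·54, 2·36, 3·27, …, 10·2, 11·1) = 81
One optimal split: 3 + 3 + 3 + 3; product 3·3·3·3 = 81.

81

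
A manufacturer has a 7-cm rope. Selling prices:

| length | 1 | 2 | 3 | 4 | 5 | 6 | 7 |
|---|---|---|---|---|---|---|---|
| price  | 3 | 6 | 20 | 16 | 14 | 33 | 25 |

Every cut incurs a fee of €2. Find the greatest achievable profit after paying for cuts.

Let r[k] be the best obtainable value from length k. For each k, try every first piece i and keep the best of price[i] + r[k−i] minus the 2 cut fee when i<k.
r[1] = 3
r[2] = 6
r[3] = 20
r[4] = 21  (first piece 1, then r[3]=20)
r[5] = 24  (first piece 2, then r[3]=20)
r[6] = 38  (first piece 3, then r[3]=20)
r[7] = 39  (first piece 1, then r[6]=38)
One optimal plan: pieces 3 + 3 + 1 (2 cuts) → €43 − €4 = €39.

39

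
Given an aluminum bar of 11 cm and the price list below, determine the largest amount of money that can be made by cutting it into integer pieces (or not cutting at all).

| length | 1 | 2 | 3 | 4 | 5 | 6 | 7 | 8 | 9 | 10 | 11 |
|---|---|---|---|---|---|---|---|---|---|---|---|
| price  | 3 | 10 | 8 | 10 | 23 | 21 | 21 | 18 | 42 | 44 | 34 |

53

Build r[k] bottom-up: r[k] = max over allowed piece i of (p[i] + r[k−i]).
r[1] = 3
r[2] = max(3+3, 10+0) = 10
r[3] = max(3+10, 10+3, 8+0) = 13
r[4] = max(3+13, 10+10, 8+3, 10+0) = 20
r[5] = max(3+20, 10+13, 8+10, 10+3, 23+0) = 23
r[6] = max(3+23, 10+20, 8+13, 10+10, 23+3, 21+0) = 30
r[7] = max(3+30, 10+23, 8+20, …, 21+3, 21+0) = 33
r[8] = max(3+33, 10+30, 8+23, …, 21+3, 18+0) = 40
r[9] = max(3+40, 10+33, 8+30, …, 18+3, 42+0) = 43
r[10] = max(3+43, 10+40, 8+33, …, 42+3, 44+0) = 50
r[11] = max(3+50, 10+43, 8+40, …, 44+3, 34+0) = 53
One optimal cutting: 2 + 2 + 2 + 2 + 2 + 1 → $10 + $10 + $10 + $10 + $10 + $3 = $53.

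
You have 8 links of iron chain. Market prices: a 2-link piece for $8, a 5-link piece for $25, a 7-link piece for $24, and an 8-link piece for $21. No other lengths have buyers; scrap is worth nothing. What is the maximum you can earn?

Consider every possible first cut. f[k] is the best of p[i]+f[k−i] over all sellable i≤k.
f[1] = 0
f[2] = 8
f[3] = 8
f[4] = 16  (first piece 2, then f[2]=8)
f[5] = max(8+8, 25+0) = 25
f[6] = max(8+16, 25+0) = 25
f[7] = max(8+25, 25+8, 24+0) = 33
f[8] = max(8+25, 25+8, 24+0, 21+0) = 33
One optimal cutting: pieces 5 + 2 with 1 link of scrap → $33.

33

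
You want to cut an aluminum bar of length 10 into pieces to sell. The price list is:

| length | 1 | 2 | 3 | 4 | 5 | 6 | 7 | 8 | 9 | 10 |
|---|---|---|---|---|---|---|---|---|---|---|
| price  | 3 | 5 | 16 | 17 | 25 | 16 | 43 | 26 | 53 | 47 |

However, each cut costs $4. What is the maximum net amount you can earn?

55

Consider every possible first cut. v[k] is the best of p[i]+v[k−i] over all sellable i≤k, charging 4 whenever i<k.
v[1] = 3
v[2] = max(3+3-4, 5+0) = 5
v[3] = max(3+5-4, 5+3-4, 16+0) = 16
v[4] = max(3+16-4, 5+5-4, 16+3-4, 17+0) = 17
v[5] = max(3+17-4, 5+16-4, 16+5-4, 17+3-4, 25+0) = 25
v[6] = max(3+25-4, 5+17-4, 16+16-4, 17+5-4, 25+3-4, 16+0) = 28
v[7] = max(3+28-4, 5+25-4, 16+17-4, …, 16+3-4, 43+0) = 43
v[8] = max(3+43-4, 5+28-4, 16+25-4, …, 43+3-4, 26+0) = 42
v[9] = max(3+42-4, 5+43-4, 16+28-4, …, 26+3-4, 53+0) = 53
v[10] = max(3+53-4, 5+42-4, 16+43-4, …, 53+3-4, 47+0) = 55
One optimal plan: pieces 7 + 3 (1 cut) → $59 − $4 = $55.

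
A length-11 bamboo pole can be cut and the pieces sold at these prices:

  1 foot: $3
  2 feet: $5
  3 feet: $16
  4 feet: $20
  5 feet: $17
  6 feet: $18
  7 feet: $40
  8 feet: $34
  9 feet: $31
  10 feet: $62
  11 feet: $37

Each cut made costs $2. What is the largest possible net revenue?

63

Consider every possible first cut. net[k] is the best of p[i]+net[k−i] over all sellable i≤k, charging 2 whenever i<k.
net[1] = 3
net[2] = 5
net[3] = 16
net[4] = 20
net[5] = 21  (first piece 1, then net[4]=20)
net[6] = 30  (first piece 3, then net[3]=16)
net[7] = 40
net[8] = 41  (first piece 1, then net[7]=40)
net[9] = 44  (first piece 3, then net[6]=30)
net[10] = 62
net[11] = 63  (first piece 1, then net[10]=62)
One optimal plan: pieces 10 + 1 (1 cut) → $65 − $2 = $63.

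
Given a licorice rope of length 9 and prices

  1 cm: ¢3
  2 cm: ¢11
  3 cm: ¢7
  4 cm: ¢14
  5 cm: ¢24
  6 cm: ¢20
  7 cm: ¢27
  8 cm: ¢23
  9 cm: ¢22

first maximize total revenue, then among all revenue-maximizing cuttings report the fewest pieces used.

Build r[k] bottom-up: r[k] = max over allowed piece i of (p[i] + r[k−i]).
r[1] = 3
r[2] = max(3+3, 11+0) = 11
r[3] = max(3+11, 11+3, 7+0) = 14
r[4] = max(3+14, 11+11, 7+3, 14+0) = 22
r[5] = max(3+22, 11+14, 7+11, 14+3, 24+0) = 25
r[6] = max(3+25, 11+22, 7+14, 14+11, 24+3, 20+0) = 33
r[7] = max(3+33, 11+25, 7+22, …, 20+3, 27+0) = 36
r[8] = max(3+36, 11+33, 7+25, …, 27+3, 23+0) = 44
r[9] = max(3+44, 11+36, 7+33, …, 23+3, 22+0) = 47
Maximum revenue is ¢47.
Now minimize piece count subject to staying optimal: for each k, pieces[k] = 1 + min over i with p[i]+r[k−i]=r[k] of pieces[k−i].
pieces[6] = 3
pieces[7] = 4
pieces[8] = 4
pieces[9] = 5

5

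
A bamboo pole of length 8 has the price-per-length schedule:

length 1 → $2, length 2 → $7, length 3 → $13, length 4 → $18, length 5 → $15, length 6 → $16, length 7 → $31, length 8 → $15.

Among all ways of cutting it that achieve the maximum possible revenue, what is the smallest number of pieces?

2

Consider every possible first cut. r[k] is the best of p[i]+r[k−i] over all sellable i≤k.
r[1] = 2
r[2] = 7
r[3] = 13
r[4] = 18
r[5] = 20  (first piece 1, then r[4]=18)
r[6] = 26  (first piece 3, then r[3]=13)
r[7] = 31  (first piece 3, then r[4]=18)
r[8] = 36  (first piece 4, then r[4]=18)
Maximum revenue is $36.
Now minimize piece count subject to staying optimal: for each k, pieces[k] = 1 + min over i with p[i]+r[k−i]=r[k] of pieces[k−i].
pieces[5] = 2
pieces[6] = 2
pieces[7] = 1
pieces[8] = 2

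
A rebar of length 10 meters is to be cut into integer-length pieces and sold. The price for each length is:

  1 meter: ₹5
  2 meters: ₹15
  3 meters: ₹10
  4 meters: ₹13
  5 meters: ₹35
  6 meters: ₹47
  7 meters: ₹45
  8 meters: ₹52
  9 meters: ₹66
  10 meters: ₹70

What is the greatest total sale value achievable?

77

Consider every possible first cut. r[k] is the best of p[i]+r[k−i] over all sellable i≤k.
r[1] = 5
r[2] = 15
r[3] = 20  (first piece 1, then r[2]=15)
r[4] = 30  (first piece 2, then r[2]=15)
r[5] = 35  (first piece 1, then r[4]=30)
r[6] = 47
r[7] = 52  (first piece 1, then r[6]=47)
r[8] = 62  (first piece 2, then r[6]=47)
r[9] = 67  (first piece 1, then r[8]=62)
r[10] = 77  (first piece 2, then r[8]=62)
One optimal cutting: 6 + 2 + 2 → ₹47 + ₹15 + ₹15 = ₹77.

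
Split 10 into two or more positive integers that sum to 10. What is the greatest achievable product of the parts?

Define prod[k] = max over 1≤i<k of i · max(k−i, prod[k−i]); the inner max lets the remainder stay uncut if that's better.
Small cases: prod[2]=1, prod[3]=2.
prod[4] = 2·max(2,1) = 2·2 = 4
prod[5] = 2·max(3,2) = 2·3 = 6
prod[6] = 3·max(3,2) = 3·3 = 9
prod[7] = 2·max(5,6) = 2·6 = 12
prod[8] = 2·max(6,9) = 2·9 = 18
prod[9] = 3·max(6,9) = 3·9 = 27
prod[10] = 2·max(8,18) = 2·18 = 36
One optimal split: 3 + 3 + 2 + 2; product 3·3·2·2 = 36.

36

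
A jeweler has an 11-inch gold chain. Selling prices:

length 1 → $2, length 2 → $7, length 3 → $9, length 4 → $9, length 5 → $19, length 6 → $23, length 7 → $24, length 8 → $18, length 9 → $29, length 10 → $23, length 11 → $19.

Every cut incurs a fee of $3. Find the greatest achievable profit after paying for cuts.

39

Let v[k] be the best obtainable value from length k. For each k, try every first piece i and keep the best of price[i] + v[k−i] minus the 3 cut fee when i<k.
v[1] = 2
v[2] = 7
v[3] = 9
v[4] = 11  (first piece 2, then v[2]=7)
v[5] = 19
v[6] = 23
v[7] = 24
v[8] = 27  (first piece 2, then v[6]=23)
v[9] = 29  (first piece 3, then v[6]=23)
v[10] = 35  (first piece 5, then v[5]=19)
v[11] = 39  (first piece 5, then v[6]=23)
One optimal plan: pieces 6 + 5 (1 cut) → $42 − $3 = $39.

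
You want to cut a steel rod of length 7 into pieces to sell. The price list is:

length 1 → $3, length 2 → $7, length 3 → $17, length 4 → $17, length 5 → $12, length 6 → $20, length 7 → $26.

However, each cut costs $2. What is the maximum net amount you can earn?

33

Let r[k] be the best obtainable value from length k. For each k, try every first piece i and keep the best of price[i] + r[k−i] minus the 2 cut fee when i<k.
r[1] = 3
r[2] = max(3+3-2, 7+0) = 7
r[3] = max(3+7-2, 7+3-2, 17+0) = 17
r[4] = max(3+17-2, 7+7-2, 17+3-2, 17+0) = 18
r[5] = max(3+18-2, 7+17-2, 17+7-2, 17+3-2, 12+0) = 22
r[6] = max(3+22-2, 7+18-2, 17+17-2, 17+7-2, 12+3-2, 20+0) = 32
r[7] = max(3+32-2, 7+22-2, 17+18-2, …, 20+3-2, 26+0) = 33
One optimal plan: pieces 3 + 3 + 1 (2 cuts) → $37 − $4 = $33.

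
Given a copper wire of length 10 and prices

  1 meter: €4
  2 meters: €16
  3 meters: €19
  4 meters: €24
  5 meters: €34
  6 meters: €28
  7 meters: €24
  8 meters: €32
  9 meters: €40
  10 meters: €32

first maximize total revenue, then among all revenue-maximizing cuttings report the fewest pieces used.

5

Build r[k] bottom-up: r[k] = max over allowed piece i of (p[i] + r[k−i]).
r[1] = 4
r[2] = max(4+4, 16+0) = 16
r[3] = max(4+16, 16+4, 19+0) = 20
r[4] = max(4+20, 16+16, 19+4, 24+0) = 32
r[5] = max(4+32, 16+20, 19+16, 24+4, 34+0) = 36
r[6] = max(4+36, 16+32, 19+20, 24+16, 34+4, 28+0) = 48
r[7] = max(4+48, 16+36, 19+32, …, 28+4, 24+0) = 52
r[8] = max(4+52, 16+48, 19+36, …, 24+4, 32+0) = 64
r[9] = max(4+64, 16+52, 19+48, …, 32+4, 40+0) = 68
r[10] = max(4+68, 16+64, 19+52, …, 40+4, 32+0) = 80
Maximum revenue is €80.
Now minimize piece count subject to staying optimal: for each k, pieces[k] = 1 + min over i with p[i]+r[k−i]=r[k] of pieces[k−i].
pieces[7] = 4
pieces[8] = 4
pieces[9] = 5
pieces[10] = 5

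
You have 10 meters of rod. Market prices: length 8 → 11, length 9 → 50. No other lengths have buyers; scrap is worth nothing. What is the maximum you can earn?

Let r[k] be the best obtainable value from length k. For each k, try every first piece i and keep the best of price[i] + r[k−i].
r[1] = 0
r[2] = 0
r[3] = 0
r[4] = 0
r[5] = 0
r[6] = 0
r[7] = 0
r[8] = 11
r[9] = 50
r[10] = 50
One optimal cutting: pieces 9 with 1 meter of scrap → 50.

50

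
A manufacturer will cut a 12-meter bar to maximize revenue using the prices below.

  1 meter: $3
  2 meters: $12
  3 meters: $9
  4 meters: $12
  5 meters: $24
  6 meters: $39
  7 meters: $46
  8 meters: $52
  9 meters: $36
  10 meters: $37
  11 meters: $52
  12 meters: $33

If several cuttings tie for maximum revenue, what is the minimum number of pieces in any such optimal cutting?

Consider every possible first cut. r[k] is the best of p[i]+r[k−i] over all sellable i≤k.
r[1] = 3
r[2] = max(3+3, 12+0) = 12
r[3] = max(3+12, 12+3, 9+0) = 15
r[4] = max(3+15, 12+12, 9+3, 12+0) = 24
r[5] = max(3+24, 12+15, 9+12, 12+3, 24+0) = 27
r[6] = max(3+27, 12+24, 9+15, 12+12, 24+3, 39+0) = 39
r[7] = max(3+39, 12+27, 9+24, …, 39+3, 46+0) = 46
r[8] = max(3+46, 12+39, 9+27, …, 46+3, 52+0) = 52
r[9] = max(3+52, 12+46, 9+39, …, 52+3, 36+0) = 58
r[10] = max(3+58, 12+52, 9+46, …, 36+3, 37+0) = 64
r[11] = max(3+64, 12+58, 9+52, …, 37+3, 52+0) = 70
r[12] = max(3+70, 12+64, 9+58, …, 52+3, 33+0) = 78
Maximum revenue is $78.
Now minimize piece count subject to staying optimal: for each k, pieces[k] = 1 + min over i with p[i]+r[k−i]=r[k] of pieces[k−i].
pieces[9] = 2
pieces[10] = 2
pieces[11] = 3
pieces[12] = 2

2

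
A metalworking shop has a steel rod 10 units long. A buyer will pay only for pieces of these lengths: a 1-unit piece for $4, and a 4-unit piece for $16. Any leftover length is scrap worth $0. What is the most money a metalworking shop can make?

Consider every possible first cut. best[k] is the best of p[i]+best[k−i] over all sellable i≤k.
best[1] = 4
best[2] = 8  (first piece 1, then best[1]=4)
best[3] = 12  (first piece 1, then best[2]=8)
best[4] = 16  (first piece 1, then best[3]=12)
best[5] = 20  (first piece 1, then best[4]=16)
best[6] = 24  (first piece 1, then best[5]=20)
best[7] = 28  (first piece 1, then best[6]=24)
best[8] = 32  (first piece 1, then best[7]=28)
best[9] = 36  (first piece 1, then best[8]=32)
best[10] = 40  (first piece 1, then best[9]=36)
One optimal cutting: 1 + 1 + 1 + 1 + 1 + 1 + 1 + 1 + 1 + 1 → $40.

40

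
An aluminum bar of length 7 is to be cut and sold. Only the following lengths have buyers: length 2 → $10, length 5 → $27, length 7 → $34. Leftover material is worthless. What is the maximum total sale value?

Let f[k] be the best obtainable value from length k. For each k, try every first piece i and keep the best of price[i] + f[k−i].
f[1] = 0
f[2] = 10
f[3] = 10
f[4] = 20  (first piece 2, then f[2]=10)
f[5] = max(10+10, 27+0) = 27
f[6] = max(10+20, 27+0) = 30
f[7] = max(10+27, 27+10, 34+0) = 37
One optimal cutting: 5 + 2 → $37.

37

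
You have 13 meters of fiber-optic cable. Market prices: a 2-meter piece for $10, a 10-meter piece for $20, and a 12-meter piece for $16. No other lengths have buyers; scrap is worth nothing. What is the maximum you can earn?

60

Consider every possible first cut. f[k] is the best of p[i]+f[k−i] over all sellable i≤k.
f[1] = 0
f[2] = 10
f[3] = 10
f[4] = 20  (first piece 2, then f[2]=10)
f[5] = 20
f[6] = 30  (first piece 2, then f[4]=20)
f[7] = 30
f[8] = 40  (first piece 2, then f[6]=30)
f[9] = 40
f[10] = 50  (first piece 2, then f[8]=40)
f[11] = 50
f[12] = 60  (first piece 2, then f[10]=50)
f[13] = 60
One optimal cutting: pieces 2 + 2 + 2 + 2 + 2 + 2 with 1 meter of scrap → $60.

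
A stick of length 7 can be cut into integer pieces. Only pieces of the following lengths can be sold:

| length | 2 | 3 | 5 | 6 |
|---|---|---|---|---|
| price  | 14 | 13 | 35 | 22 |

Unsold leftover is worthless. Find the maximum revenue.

Build best[k] bottom-up: best[k] = max over allowed piece i of (p[i] + best[k−i]).
best[1] = 0
best[2] = 14
best[3] = max(14+0, 13+0) = 14
best[4] = max(14+14, 13+0) = 28
best[5] = max(14+14, 13+14, 35+0) = 35
best[6] = max(14+28, 13+14, 35+0, 22+0) = 42
best[7] = max(14+35, 13+28, 35+14, 22+0) = 49
One optimal cutting: 5 + 2 → 49.

49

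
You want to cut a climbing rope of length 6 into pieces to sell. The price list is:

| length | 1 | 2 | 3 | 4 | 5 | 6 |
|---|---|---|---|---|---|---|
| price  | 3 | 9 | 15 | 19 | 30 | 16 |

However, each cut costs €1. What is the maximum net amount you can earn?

Let v[k] be the best obtainable value from length k. For each k, try every first piece i and keep the best of price[i] + v[k−i] minus the 1 cut fee when i<k.
v[1] = 3
v[2] = 9
v[3] = 15
v[4] = 19
v[5] = 30
v[6] = 32  (first piece 1, then v[5]=30)
One optimal plan: pieces 5 + 1 (1 cut) → €33 − €1 = €32.

32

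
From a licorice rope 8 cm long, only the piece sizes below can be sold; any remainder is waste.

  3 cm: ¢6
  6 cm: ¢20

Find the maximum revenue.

20

Build r[k] bottom-up: r[k] = max over allowed piece i of (p[i] + r[k−i]).
r[1] = 0
r[2] = 0
r[3] = 6
r[4] = 6
r[5] = 6
r[6] = 20
r[7] = 20
r[8] = 20
One optimal cutting: pieces 6 with 2 cm of scrap → ¢20.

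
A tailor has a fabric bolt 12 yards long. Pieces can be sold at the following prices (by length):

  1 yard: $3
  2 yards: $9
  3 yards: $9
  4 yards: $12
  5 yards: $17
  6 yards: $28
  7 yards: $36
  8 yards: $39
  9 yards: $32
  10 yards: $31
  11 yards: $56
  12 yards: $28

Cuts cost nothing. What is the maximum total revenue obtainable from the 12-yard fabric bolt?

Let R[k] be the best obtainable value from length k. For each k, try every first piece i and keep the best of price[i] + R[k−i].
R[1] = 3
R[2] = max(3+3, 9+0) = 9
R[3] = max(3+9, 9+3, 9+0) = 12
R[4] = max(3+12, 9+9, 9+3, 12+0) = 18
R[5] = max(3+18, 9+12, 9+9, 12+3, 17+0) = 21
R[6] = max(3+21, 9+18, 9+12, 12+9, 17+3, 28+0) = 28
R[7] = max(3+28, 9+21, 9+18, …, 28+3, 36+0) = 36
R[8] = max(3+36, 9+28, 9+21, …, 36+3, 39+0) = 39
R[9] = max(3+39, 9+36, 9+28, …, 39+3, 32+0) = 45
R[10] = max(3+45, 9+39, 9+36, …, 32+3, 31+0) = 48
R[11] = max(3+48, 9+45, 9+39, …, 31+3, 56+0) = 56
R[12] = max(3+56, 9+48, 9+45, …, 56+3, 28+0) = 59
One optimal cutting: 11 + 1 → $56 + $3 = $59.

59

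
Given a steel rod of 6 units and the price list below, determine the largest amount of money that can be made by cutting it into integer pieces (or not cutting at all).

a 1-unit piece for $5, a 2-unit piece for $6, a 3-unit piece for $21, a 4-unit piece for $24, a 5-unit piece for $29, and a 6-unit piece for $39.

42

Consider every possible first cut. r[k] is the best of p[i]+r[k−i] over all sellable i≤k.
r[1] = 5
r[2] = max(5+5, 6+0) = 10
r[3] = max(5+10, 6+5, 21+0) = 21
r[4] = max(5+21, 6+10, 21+5, 24+0) = 26
r[5] = max(5+26, 6+21, 21+10, 24+5, 29+0) = 31
r[6] = max(5+31, 6+26, 21+21, 24+10, 29+5, 39+0) = 42
One optimal cutting: 3 + 3 → $21 + $21 = $42.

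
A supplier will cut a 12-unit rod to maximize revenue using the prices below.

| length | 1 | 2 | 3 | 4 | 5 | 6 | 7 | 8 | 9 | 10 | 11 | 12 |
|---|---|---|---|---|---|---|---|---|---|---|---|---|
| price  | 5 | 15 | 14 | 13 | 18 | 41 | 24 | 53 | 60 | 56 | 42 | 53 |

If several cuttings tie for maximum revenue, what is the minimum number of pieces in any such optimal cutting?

Let r[k] be the best obtainable value from length k. For each k, try every first piece i and keep the best of price[i] + r[k−i].
r[1] = 5
r[2] = 15
r[3] = 20  (first piece 1, then r[2]=15)
r[4] = 30  (first piece 2, then r[2]=15)
r[5] = 35  (first piece 1, then r[4]=30)
r[6] = 45  (first piece 2, then r[4]=30)
r[7] = 50  (first piece 1, then r[6]=45)
r[8] = 60  (first piece 2, then r[6]=45)
r[9] = 65  (first piece 1, then r[8]=60)
r[10] = 75  (first piece 2, then r[8]=60)
r[11] = 80  (first piece 1, then r[10]=75)
r[12] = 90  (first piece 2, then r[10]=75)
Maximum revenue is 90.
Now minimize piece count subject to staying optimal: for each k, pieces[k] = 1 + min over i with p[i]+r[k−i]=r[k] of pieces[k−i].
pieces[9] = 5
pieces[10] = 5
pieces[11] = 6
pieces[12] = 6

6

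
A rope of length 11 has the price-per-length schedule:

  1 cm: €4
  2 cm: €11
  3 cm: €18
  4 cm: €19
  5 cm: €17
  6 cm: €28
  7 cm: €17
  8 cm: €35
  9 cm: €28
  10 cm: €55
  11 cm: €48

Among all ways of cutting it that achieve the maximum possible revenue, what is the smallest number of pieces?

4

Build r[k] bottom-up: r[k] = max over allowed piece i of (p[i] + r[k−i]).
r[1] = 4
r[2] = max(4+4, 11+0) = 11
r[3] = max(4+11, 11+4, 18+0) = 18
r[4] = max(4+18, 11+11, 18+4, 19+0) = 22
r[5] = max(4+22, 11+18, 18+11, 19+4, 17+0) = 29
r[6] = max(4+29, 11+22, 18+18, 19+11, 17+4, 28+0) = 36
r[7] = max(4+36, 11+29, 18+22, …, 28+4, 17+0) = 40
r[8] = max(4+40, 11+36, 18+29, …, 17+4, 35+0) = 47
r[9] = max(4+47, 11+40, 18+36, …, 35+4, 28+0) = 54
r[10] = max(4+54, 11+47, 18+40, …, 28+4, 55+0) = 58
r[11] = max(4+58, 11+54, 18+47, …, 55+4, 48+0) = 65
Maximum revenue is €65.
Now minimize piece count subject to staying optimal: for each k, pieces[k] = 1 + min over i with p[i]+r[k−i]=r[k] of pieces[k−i].
pieces[8] = 3
pieces[9] = 3
pieces[10] = 4
pieces[11] = 4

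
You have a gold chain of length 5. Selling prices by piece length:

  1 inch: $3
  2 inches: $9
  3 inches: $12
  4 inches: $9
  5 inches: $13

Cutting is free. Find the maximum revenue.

Let r[k] be the best obtainable value from length k. For each k, try every first piece i and keep the best of price[i] + r[k−i].
r[1] = 3
r[2] = 9
r[3] = 12  (first piece 1, then r[2]=9)
r[4] = 18  (first piece 2, then r[2]=9)
r[5] = 21  (first piece 1, then r[4]=18)
One optimal cutting: 2 + 2 + 1 → $9 + $9 + $3 = $21.

21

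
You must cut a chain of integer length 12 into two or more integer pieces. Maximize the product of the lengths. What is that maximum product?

Define m[k] = max over 1≤i<k of i · max(k−i, m[k−i]); the inner max lets the remainder stay uncut if that's better.
m[2] = 1*max(1,0) = 1*1 = 1
m[3] = 1*max(2,1) = 1*2 = 2
m[4] = 2*max(2,1) = 2*2 = 4
m[5] = 2*max(3,2) = 2*3 = 6
m[6] = 3*max(3,2) = 3*3 = 9
m[7] = 2*max(5,6) = 2*6 = 12
m[8] = 2*max(6,9) = 2*9 = 18
m[9] = 3*max(6,9) = 3*9 = 27
m[10] = 2*max(8,18) = 2*18 = 36
m[11] = 2*max(9,27) = 2*27 = 54
m[12] = 3*max(9,27) = 3*27 = 81
One optimal split: 3 + 3 + 3 + 3; product 3*3*3*3 = 81.

81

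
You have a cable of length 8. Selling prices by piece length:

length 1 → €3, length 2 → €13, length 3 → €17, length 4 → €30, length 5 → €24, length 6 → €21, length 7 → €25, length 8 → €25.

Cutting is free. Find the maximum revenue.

Let best[k] be the best obtainable value from length k. For each k, try every first piece i and keep the best of price[i] + best[k−i].
best[1] = 3
best[2] = 13
best[3] = 17
best[4] = 30
best[5] = 33  (first piece 1, then best[4]=30)
best[6] = 43  (first piece 2, then best[4]=30)
best[7] = 47  (first piece 3, then best[4]=30)
best[8] = 60  (first piece 4, then best[4]=30)
One optimal cutting: 4 + 4 → €30 + €30 = €60.

60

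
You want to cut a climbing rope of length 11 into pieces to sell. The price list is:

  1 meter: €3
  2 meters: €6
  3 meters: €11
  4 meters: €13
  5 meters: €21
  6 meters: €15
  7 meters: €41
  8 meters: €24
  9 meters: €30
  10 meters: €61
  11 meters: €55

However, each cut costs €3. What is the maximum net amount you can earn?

Consider every possible first cut. r[k] is the best of p[i]+r[k−i] over all sellable i≤k, charging 3 whenever i<k.
r[1] = 3
r[2] = 6
r[3] = 11
r[4] = 13
r[5] = 21
r[6] = 21  (first piece 1, then r[5]=21)
r[7] = 41
r[8] = 41  (first piece 1, then r[7]=41)
r[9] = 44  (first piece 2, then r[7]=41)
r[10] = 61
r[11] = 61  (first piece 1, then r[10]=61)
One optimal plan: pieces 10 + 1 (1 cut) → €64 − €3 = €61.

61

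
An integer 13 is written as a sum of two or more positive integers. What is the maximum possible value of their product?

108

Define prod[k] = max over 1≤i<k of i · max(k−i, prod[k−i]); the inner max lets the remainder stay uncut if that's better.
prod[2] = 1×max(1,0) = 1×1 = 1
prod[3] = max(1×2, 2×1) = 2
prod[4] = max(1×3, 2×2, 3×1) = 4
prod[5] = max(1×4, 2×3, 3×2, 4×1) = 6
prod[6] = max(1×6, 2×4, 3×3, 4×2, 5×1) = 9
prod[7] = max(1×9, 2×6, 3×4, 4×3, 5×2, 6×1) = 12
prod[8] = max(1×12, 2×9, 3×6, …, 6×2, 7×1) = 18
prod[9] = max(1×18, 2×12, 3×9, …, 7×2, 8×1) = 27
prod[10] = max(1×27, 2×18, 3×12, …, 8×2, 9×1) = 36
prod[11] = max(1×36, 2×27, 3×18, …, 9×2, 10×1) = 54
prod[12] = max(1×54, 2×36, 3×27, …, 10×2, 11×1) = 81
prod[13] = max(1×81, 2×54, 3×36, …, 11×2, 12×1) = 108
One optimal split: 3 + 3 + 3 + 2 + 2; product 3×3×3×2×2 = 108.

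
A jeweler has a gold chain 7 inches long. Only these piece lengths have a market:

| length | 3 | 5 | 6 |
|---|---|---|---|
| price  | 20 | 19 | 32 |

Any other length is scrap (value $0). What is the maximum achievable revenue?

Consider every possible first cut. r[k] is the best of p[i]+r[k−i] over all sellable i≤k.
r[1] = 0
r[2] = 0
r[3] = 20
r[4] = 20
r[5] = max(20+0, 19+0) = 20
r[6] = max(20+20, 19+0, 32+0) = 40
r[7] = max(20+20, 19+0, 32+0) = 40
One optimal cutting: pieces 3 + 3 with 1 inch of scrap → $40.

40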